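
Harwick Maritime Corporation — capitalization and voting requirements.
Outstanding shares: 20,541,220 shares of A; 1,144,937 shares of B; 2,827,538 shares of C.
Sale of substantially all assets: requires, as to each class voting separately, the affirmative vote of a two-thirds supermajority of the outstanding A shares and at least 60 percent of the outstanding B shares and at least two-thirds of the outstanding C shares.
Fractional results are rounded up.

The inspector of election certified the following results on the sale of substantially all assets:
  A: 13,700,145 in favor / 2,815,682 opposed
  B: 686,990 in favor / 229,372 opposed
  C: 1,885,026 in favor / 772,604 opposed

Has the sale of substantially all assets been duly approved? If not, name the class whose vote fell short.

Approved — every class gave the required vote.

A: 2/3 of 20541220 = 13694146.67, rounded up to 13694147; 13,694,147 required, 13,700,145 in favor — approved.
B: 3/5 of 1144937 = 686962.20, rounded up to 686963; 686,963 required, 686,990 in favor — approved.
C: 2/3 of 2827538 = 1885025.33, rounded up to 1885026; 1,885,026 required, 1,885,026 in favor — approved.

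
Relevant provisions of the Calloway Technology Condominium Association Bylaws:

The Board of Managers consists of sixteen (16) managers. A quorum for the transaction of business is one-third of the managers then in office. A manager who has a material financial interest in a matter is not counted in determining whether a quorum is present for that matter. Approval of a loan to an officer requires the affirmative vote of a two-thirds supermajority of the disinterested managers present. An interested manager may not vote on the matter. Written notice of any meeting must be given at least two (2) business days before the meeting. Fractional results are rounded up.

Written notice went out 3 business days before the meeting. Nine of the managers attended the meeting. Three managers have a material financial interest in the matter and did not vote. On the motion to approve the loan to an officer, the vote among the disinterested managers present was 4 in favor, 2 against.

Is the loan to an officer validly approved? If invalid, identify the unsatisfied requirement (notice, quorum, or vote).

Notice: 3 business days given; 2 required (3 ≥ 2). Satisfied.
Quorum: 9 present, but the 3 interested managers do not count, leaving 6. Quorum is 6. Satisfied.
Vote: the loan to an officer requires two-thirds of the disinterested managers present (9 − 3 = 6). 2/3 of 6 = 4, so 4 affirmative votes are needed; 4 voted in favor. Satisfied.

Valid — all requirements satisfied.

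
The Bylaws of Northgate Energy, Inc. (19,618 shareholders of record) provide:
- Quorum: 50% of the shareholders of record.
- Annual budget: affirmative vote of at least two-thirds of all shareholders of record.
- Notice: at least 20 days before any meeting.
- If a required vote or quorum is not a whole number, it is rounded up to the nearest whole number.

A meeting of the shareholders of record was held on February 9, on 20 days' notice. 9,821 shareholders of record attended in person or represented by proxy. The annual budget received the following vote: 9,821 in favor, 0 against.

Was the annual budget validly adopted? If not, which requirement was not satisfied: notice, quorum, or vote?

Notice: 20 days given; 20 required. Satisfied.
Quorum: 50% of 19,618 = 9,809; 9,821 present. Satisfied.
Vote: requires two-thirds of all shareholders of record (19,618); 2/3 of 19618 = 13078.67, rounded up to 13079, so 13,079 needed; 9,821 in favor. Not satisfied.

Invalid — vote requirement not satisfied.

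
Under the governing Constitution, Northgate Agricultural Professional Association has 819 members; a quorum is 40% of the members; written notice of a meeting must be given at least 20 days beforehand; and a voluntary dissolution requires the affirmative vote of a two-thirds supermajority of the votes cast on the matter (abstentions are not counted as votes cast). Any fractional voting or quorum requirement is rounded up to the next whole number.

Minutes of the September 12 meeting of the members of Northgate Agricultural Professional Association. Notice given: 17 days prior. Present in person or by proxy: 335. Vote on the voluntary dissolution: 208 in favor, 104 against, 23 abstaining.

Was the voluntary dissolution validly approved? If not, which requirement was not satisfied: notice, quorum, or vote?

Notice: 17 days given; 20 required. Not satisfied.
Quorum: 40% of 819 = 327.60, rounded up to 328; 335 present. Satisfied.
Vote: requires two-thirds of the votes cast (335 − 23 abstaining = 312); 2/3 of 312 = 208, so 208 needed; 208 in favor. Satisfied.

Invalid — notice requirement not satisfied.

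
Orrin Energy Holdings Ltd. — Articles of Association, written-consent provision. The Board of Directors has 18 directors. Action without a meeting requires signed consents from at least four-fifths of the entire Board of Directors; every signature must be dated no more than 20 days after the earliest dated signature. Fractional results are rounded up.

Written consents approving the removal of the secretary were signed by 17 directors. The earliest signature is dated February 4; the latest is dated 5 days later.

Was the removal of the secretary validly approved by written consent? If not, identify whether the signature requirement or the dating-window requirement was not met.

Effective — both the signature and dating-window requirements are satisfied.

Signatures required: at least four-fifths of 18 — 4/5 of 18 = 14.40, rounded up to 15, so 15 needed; 17 signed. Sufficient.
Dating window: the latest signature is 5 days after the earliest; the limit is 20 days. Within the window.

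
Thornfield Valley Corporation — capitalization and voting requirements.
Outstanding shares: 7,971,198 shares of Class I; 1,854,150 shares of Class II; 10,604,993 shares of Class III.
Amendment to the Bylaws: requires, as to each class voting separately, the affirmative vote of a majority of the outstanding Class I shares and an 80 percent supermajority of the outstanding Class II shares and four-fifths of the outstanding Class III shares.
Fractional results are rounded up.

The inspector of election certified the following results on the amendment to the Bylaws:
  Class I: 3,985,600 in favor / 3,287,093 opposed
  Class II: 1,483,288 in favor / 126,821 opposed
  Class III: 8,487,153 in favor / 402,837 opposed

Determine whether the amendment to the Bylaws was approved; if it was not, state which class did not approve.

Class I: a majority of 7971198 is 3985600; 3,985,600 required, 3,985,600 in favor — approved.
Class II: 4/5 of 1854150 = 1483320; 1,483,320 required, 1,483,288 in favor — not approved.
Class III: 4/5 of 10604993 = 8483994.40, rounded up to 8483995; 8,483,995 required, 8,487,153 in favor — approved.

Not approved — the Class II shares did not give the required vote.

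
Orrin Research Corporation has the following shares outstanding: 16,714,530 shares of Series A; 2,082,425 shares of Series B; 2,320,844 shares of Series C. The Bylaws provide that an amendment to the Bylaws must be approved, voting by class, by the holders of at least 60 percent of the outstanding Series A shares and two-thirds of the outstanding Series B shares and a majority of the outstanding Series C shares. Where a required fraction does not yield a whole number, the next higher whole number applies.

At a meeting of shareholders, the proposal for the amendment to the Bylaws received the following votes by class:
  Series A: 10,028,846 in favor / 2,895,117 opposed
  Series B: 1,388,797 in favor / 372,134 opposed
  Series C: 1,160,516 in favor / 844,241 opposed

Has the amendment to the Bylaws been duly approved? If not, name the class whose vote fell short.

Series A: 3/5 of 16714530 = 10028718; 10,028,718 required, 10,028,846 in favor — approved.
Series B: 2/3 of 2082425 = 1388283.33, rounded up to 1388284; 1,388,284 required, 1,388,797 in favor — approved.
Series C: a majority of 2320844 is 1160423; 1,160,423 required, 1,160,516 in favor — approved.

Approved — every class gave the required vote.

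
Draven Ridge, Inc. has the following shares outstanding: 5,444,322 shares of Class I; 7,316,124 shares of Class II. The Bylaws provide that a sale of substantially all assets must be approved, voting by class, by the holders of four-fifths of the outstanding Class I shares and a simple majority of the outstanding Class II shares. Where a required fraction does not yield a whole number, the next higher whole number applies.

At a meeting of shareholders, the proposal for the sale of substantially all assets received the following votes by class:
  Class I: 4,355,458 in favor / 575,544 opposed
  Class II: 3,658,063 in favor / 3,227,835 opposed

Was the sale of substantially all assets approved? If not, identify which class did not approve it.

Approved — every class gave the required vote.

Class I: 4/5 of 5444322 = 4355457.60, rounded up to 4355458; 4,355,458 required, 4,355,458 in favor — approved.
Class II: a majority of 7316124 is 3658063; 3,658,063 required, 3,658,063 in favor — approved.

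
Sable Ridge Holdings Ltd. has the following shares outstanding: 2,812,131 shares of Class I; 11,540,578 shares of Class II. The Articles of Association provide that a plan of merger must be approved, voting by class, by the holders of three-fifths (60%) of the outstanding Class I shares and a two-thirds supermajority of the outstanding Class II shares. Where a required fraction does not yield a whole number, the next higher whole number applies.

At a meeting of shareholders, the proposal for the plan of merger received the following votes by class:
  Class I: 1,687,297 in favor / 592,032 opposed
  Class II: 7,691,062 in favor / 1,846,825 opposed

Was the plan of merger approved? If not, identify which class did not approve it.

Not approved — the Class II shares did not give the required vote.

Class I: 3/5 of 2812131 = 1687278.60, rounded up to 1687279; 1,687,279 required, 1,687,297 in favor — approved.
Class II: 2/3 of 11540578 = 7693718.67, rounded up to 7693719; 7,693,719 required, 7,691,062 in favor — not approved.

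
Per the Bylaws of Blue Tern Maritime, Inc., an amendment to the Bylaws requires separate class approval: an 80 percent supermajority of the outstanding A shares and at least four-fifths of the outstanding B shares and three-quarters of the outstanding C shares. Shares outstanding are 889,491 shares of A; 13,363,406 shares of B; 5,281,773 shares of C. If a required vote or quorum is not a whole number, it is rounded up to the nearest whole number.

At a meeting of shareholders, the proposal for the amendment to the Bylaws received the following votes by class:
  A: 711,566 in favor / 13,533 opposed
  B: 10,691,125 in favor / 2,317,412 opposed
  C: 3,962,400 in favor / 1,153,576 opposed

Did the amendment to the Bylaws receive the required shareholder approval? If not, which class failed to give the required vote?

A: 4/5 of 889491 = 711592.80, rounded up to 711593; 711,593 required, 711,566 in favor — not approved.
B: 4/5 of 13363406 = 10690724.80, rounded up to 10690725; 10,690,725 required, 10,691,125 in favor — approved.
C: 3/4 of 5281773 = 3961329.75, rounded up to 3961330; 3,961,330 required, 3,962,400 in favor — approved.

Not approved — the A shares did not give the required vote.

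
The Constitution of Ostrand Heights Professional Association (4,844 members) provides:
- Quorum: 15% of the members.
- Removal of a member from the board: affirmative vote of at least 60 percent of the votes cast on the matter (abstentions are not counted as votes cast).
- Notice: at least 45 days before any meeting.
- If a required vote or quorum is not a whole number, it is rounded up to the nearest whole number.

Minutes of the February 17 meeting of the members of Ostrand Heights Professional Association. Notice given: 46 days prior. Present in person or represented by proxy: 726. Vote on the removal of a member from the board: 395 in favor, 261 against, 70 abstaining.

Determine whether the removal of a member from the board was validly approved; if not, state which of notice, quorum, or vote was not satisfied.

Invalid — quorum requirement not satisfied.

Notice: 46 days given; 45 required. Satisfied.
Quorum: 15% of 4,844 = 726.60, rounded up to 727; 726 present. Not satisfied.
Vote: requires three-fifths of the votes cast (726 − 70 abstaining = 656); 3/5 of 656 = 393.60, rounded up to 394, so 394 needed; 395 in favor. Satisfied.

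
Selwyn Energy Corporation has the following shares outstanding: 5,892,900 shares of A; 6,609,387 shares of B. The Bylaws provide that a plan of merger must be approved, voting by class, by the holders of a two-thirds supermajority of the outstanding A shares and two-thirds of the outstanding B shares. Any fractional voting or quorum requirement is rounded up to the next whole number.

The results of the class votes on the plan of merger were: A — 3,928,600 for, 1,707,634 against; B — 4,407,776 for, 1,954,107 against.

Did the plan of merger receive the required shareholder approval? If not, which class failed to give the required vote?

A: 2/3 of 5892900 = 3928600; 3,928,600 required, 3,928,600 in favor — approved.
B: 2/3 of 6609387 = 4406258; 4,406,258 required, 4,407,776 in favor — approved.

Approved — every class gave the required vote.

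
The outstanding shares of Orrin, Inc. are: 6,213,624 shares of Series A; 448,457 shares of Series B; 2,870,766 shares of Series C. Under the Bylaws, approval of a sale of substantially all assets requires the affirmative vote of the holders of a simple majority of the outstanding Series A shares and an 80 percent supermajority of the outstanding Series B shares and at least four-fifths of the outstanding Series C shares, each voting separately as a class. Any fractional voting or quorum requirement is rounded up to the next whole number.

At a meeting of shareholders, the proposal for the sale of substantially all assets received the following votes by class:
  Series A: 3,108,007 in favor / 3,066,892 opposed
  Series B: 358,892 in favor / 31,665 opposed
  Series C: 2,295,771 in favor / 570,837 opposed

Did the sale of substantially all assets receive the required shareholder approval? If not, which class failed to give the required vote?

Not approved — the Series C shares did not give the required vote.

Series A: a majority of 6213624 is 3106813; 3,106,813 required, 3,108,007 in favor — approved.
Series B: 4/5 of 448457 = 358765.60, rounded up to 358766; 358,766 required, 358,892 in favor — approved.
Series C: 4/5 of 2870766 = 2296612.80, rounded up to 2296613; 2,296,613 required, 2,295,771 in favor — not approved.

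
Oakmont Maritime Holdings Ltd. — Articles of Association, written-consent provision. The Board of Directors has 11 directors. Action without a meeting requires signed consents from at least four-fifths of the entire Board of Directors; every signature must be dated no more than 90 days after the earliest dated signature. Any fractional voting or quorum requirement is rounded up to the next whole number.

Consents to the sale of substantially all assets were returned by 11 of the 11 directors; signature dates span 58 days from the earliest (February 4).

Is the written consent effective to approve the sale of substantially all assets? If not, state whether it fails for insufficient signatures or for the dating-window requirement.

Signatures required: at least four-fifths of 11 — 4/5 of 11 = 8.80, rounded up to 9, so 9 needed; 11 signed. Sufficient.
Dating window: the latest signature is 58 days after the earliest; the limit is 90 days. Within the window.

Effective — both the signature and dating-window requirements are satisfied.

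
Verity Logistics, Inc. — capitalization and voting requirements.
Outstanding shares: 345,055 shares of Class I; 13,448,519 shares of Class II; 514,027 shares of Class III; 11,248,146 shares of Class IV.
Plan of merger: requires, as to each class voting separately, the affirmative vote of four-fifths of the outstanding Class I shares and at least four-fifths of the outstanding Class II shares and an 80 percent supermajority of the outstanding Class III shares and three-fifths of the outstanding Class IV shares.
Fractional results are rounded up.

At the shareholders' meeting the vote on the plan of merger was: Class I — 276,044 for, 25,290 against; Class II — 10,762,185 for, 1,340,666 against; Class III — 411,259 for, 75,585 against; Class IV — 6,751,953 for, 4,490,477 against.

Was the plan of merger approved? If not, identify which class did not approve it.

Class I: 4/5 of 345055 = 276044; 276,044 required, 276,044 in favor — approved.
Class II: 4/5 of 13448519 = 10758815.20, rounded up to 10758816; 10,758,816 required, 10,762,185 in favor — approved.
Class III: 4/5 of 514027 = 411221.60, rounded up to 411222; 411,222 required, 411,259 in favor — approved.
Class IV: 3/5 of 11248146 = 6748887.60, rounded up to 6748888; 6,748,888 required, 6,751,953 in favor — approved.

Approved — every class gave the required vote.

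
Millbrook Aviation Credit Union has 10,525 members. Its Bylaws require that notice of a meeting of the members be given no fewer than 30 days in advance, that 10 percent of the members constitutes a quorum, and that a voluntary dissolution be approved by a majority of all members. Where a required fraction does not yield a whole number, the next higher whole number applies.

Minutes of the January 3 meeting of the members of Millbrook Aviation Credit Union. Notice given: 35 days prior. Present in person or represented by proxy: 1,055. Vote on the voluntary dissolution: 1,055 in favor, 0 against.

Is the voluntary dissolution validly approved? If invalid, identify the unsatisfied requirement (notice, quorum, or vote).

Invalid — vote requirement not satisfied.

Notice: 35 days given; 30 required. Satisfied.
Quorum: 10% of 10,525 = 1,052.50, rounded up to 1,053; 1,055 present. Satisfied.
Vote: requires a majority of all members (10,525); a majority of 10525 is 5263, so 5,263 needed; 1,055 in favor. Not satisfied.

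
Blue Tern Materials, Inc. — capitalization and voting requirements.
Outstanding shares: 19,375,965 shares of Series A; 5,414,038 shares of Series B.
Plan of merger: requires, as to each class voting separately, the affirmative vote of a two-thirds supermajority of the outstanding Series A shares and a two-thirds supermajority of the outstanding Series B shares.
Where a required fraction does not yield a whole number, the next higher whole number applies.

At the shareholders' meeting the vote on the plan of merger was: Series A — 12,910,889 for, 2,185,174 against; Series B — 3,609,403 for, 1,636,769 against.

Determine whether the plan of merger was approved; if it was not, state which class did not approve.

Not approved — the Series A shares did not give the required vote.

Series A: 2/3 of 19375965 = 12917310; 12,917,310 required, 12,910,889 in favor — not approved.
Series B: 2/3 of 5414038 = 3609358.67, rounded up to 3609359; 3,609,359 required, 3,609,403 in favor — approved.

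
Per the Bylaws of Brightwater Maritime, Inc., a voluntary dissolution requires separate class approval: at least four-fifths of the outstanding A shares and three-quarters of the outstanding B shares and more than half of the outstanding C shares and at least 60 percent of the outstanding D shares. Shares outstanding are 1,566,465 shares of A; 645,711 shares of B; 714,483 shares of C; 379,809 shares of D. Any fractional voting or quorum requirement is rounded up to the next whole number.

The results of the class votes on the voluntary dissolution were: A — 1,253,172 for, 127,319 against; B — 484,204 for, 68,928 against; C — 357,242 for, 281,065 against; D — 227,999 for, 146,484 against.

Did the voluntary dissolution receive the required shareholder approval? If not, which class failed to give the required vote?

Not approved — the B shares did not give the required vote.

A: 4/5 of 1566465 = 1253172; 1,253,172 required, 1,253,172 in favor — approved.
B: 3/4 of 645711 = 484283.25, rounded up to 484284; 484,284 required, 484,204 in favor — not approved.
C: a majority of 714483 is 357242; 357,242 required, 357,242 in favor — approved.
D: 3/5 of 379809 = 227885.40, rounded up to 227886; 227,886 required, 227,999 in favor — approved.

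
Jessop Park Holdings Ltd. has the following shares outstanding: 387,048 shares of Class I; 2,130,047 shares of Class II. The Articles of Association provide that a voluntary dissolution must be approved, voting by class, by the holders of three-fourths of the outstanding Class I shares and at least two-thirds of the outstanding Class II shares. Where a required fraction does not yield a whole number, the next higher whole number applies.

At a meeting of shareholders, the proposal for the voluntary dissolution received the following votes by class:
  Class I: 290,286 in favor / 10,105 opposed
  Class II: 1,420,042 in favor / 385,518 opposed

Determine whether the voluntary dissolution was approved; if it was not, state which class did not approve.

Approved — every class gave the required vote.

Class I: 3/4 of 387048 = 290286; 290,286 required, 290,286 in favor — approved.
Class II: 2/3 of 2130047 = 1420031.33, rounded up to 1420032; 1,420,032 required, 1,420,042 in favor — approved.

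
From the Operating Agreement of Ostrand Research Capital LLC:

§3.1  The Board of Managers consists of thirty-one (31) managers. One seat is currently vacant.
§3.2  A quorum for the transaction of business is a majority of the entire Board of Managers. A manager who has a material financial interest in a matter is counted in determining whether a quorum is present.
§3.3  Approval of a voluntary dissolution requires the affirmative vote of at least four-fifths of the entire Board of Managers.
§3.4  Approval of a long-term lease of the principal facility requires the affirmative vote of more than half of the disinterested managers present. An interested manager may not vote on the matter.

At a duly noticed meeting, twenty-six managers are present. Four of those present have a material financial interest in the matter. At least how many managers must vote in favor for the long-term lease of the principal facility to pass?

12

The long-term lease of the principal facility requires a majority of the disinterested managers present (26 − 4 = 22).
A majority of 22 is 12.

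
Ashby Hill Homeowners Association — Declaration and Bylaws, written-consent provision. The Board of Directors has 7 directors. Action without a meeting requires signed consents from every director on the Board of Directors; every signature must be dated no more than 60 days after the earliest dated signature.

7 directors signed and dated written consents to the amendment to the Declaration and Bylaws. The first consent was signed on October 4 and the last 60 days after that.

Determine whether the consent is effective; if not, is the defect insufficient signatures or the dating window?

Effective — both the signature and dating-window requirements are satisfied.

Signatures required: the unanimous vote of 7 — unanimous means all 7, so 7 needed; 7 signed. Sufficient.
Dating window: the latest signature is 60 days after the earliest; the limit is 60 days. Within the window.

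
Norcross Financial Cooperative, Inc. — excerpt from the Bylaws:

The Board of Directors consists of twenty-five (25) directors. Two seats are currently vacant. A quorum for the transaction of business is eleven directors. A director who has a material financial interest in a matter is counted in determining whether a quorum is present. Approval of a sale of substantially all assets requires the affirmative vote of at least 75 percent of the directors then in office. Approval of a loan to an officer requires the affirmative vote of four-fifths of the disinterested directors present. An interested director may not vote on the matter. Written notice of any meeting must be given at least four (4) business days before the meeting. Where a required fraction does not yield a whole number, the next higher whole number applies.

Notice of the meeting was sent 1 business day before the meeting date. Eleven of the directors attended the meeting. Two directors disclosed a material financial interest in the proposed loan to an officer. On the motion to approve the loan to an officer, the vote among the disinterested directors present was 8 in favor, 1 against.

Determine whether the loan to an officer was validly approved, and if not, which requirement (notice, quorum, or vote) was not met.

Notice: 1 business day given; 4 required (1 < 4). Not satisfied.
Quorum: 11 present (interested directors count toward quorum); quorum is 11. Satisfied.
Vote: the loan to an officer requires four-fifths of the disinterested directors present (11 − 2 = 9). 4/5 of 9 = 7.20, rounded up to 8, so 8 affirmative votes are needed; 8 voted in favor. Satisfied.

Invalid — notice requirement not satisfied.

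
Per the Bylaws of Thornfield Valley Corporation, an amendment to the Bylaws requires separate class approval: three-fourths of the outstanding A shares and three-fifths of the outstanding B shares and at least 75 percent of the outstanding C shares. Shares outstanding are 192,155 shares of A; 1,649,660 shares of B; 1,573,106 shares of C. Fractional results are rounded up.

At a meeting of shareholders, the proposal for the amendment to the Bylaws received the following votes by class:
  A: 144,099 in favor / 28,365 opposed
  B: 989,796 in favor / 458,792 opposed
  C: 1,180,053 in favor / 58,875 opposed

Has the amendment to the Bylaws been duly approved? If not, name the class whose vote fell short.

A: 3/4 of 192155 = 144116.25, rounded up to 144117; 144,117 required, 144,099 in favor — not approved.
B: 3/5 of 1649660 = 989796; 989,796 required, 989,796 in favor — approved.
C: 3/4 of 1573106 = 1179829.50, rounded up to 1179830; 1,179,830 required, 1,180,053 in favor — approved.

Not approved — the A shares did not give the required vote.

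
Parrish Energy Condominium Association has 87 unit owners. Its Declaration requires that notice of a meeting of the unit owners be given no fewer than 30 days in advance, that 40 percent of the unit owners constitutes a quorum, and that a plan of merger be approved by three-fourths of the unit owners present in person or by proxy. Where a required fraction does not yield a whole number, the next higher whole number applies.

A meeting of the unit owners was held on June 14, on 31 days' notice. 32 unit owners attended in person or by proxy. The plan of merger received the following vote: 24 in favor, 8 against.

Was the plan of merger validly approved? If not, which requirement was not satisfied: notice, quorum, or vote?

Invalid — quorum requirement not satisfied.

Notice: 31 days given; 30 required. Satisfied.
Quorum: 40% of 87 = 34.80, rounded up to 35; 32 present. Not satisfied.
Vote: requires three-fourths of those present (32); 3/4 of 32 = 24, so 24 needed; 24 in favor. Satisfied.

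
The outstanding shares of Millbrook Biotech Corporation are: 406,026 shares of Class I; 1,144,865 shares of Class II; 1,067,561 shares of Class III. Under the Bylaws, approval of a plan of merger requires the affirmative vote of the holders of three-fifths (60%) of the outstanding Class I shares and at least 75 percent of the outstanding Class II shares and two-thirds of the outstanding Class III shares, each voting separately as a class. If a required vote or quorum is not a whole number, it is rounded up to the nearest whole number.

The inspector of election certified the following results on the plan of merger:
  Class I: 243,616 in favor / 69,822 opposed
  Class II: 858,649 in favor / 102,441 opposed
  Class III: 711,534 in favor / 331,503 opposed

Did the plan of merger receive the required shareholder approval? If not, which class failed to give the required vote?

Class I: 3/5 of 406026 = 243615.60, rounded up to 243616; 243,616 required, 243,616 in favor — approved.
Class II: 3/4 of 1144865 = 858648.75, rounded up to 858649; 858,649 required, 858,649 in favor — approved.
Class III: 2/3 of 1067561 = 711707.33, rounded up to 711708; 711,708 required, 711,534 in favor — not approved.

Not approved — the Class III shares did not give the required vote.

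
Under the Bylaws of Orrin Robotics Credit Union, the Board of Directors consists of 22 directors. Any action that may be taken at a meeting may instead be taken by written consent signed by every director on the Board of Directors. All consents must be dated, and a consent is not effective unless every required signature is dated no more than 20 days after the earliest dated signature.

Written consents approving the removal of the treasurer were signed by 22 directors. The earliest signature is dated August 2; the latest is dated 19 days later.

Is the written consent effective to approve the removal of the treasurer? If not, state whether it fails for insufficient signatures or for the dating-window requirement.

Effective — both the signature and dating-window requirements are satisfied.

Signatures required: all of 22 — unanimous means all 22, so 22 needed; 22 signed. Sufficient.
Dating window: the latest signature is 19 days after the earliest; the limit is 20 days. Within the window.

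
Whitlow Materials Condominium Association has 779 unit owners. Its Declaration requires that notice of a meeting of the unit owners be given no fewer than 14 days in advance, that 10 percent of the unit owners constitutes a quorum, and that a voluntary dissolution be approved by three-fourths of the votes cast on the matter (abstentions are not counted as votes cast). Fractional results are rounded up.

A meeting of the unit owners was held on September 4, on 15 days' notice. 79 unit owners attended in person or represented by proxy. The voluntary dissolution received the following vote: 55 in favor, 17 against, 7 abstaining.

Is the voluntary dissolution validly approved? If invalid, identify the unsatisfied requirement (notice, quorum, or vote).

Valid — all requirements satisfied.

Notice: 15 days given; 14 required. Satisfied.
Quorum: 10% of 779 = 77.90, rounded up to 78; 79 present. Satisfied.
Vote: requires three-fourths of the votes cast (79 − 7 abstaining = 72); 3/4 of 72 = 54, so 54 needed; 55 in favor. Satisfied.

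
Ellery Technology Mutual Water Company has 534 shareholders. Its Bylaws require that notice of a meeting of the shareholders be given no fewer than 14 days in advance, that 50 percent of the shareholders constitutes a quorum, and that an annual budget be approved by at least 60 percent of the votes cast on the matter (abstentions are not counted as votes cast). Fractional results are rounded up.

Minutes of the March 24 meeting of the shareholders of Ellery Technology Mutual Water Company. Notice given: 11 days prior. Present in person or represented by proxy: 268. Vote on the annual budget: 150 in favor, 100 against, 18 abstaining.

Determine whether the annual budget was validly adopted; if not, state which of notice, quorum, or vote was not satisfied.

Notice: 11 days given; 14 required. Not satisfied.
Quorum: 50% of 534 = 267; 268 present. Satisfied.
Vote: requires three-fifths of the votes cast (268 − 18 abstaining = 250); 3/5 of 250 = 150, so 150 needed; 150 in favor. Satisfied.

Invalid — notice requirement not satisfied.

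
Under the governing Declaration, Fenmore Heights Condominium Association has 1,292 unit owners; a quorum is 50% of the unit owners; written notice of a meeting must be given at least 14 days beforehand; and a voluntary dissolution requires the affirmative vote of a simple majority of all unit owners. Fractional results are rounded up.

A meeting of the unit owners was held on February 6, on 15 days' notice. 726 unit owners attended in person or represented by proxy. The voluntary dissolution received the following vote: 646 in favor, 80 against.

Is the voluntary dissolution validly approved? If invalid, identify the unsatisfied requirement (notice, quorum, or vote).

Notice: 15 days given; 14 required. Satisfied.
Quorum: 50% of 1,292 = 646; 726 present. Satisfied.
Vote: requires a majority of all unit owners (1,292); a majority of 1292 is 647, so 647 needed; 646 in favor. Not satisfied.

Invalid — vote requirement not satisfied.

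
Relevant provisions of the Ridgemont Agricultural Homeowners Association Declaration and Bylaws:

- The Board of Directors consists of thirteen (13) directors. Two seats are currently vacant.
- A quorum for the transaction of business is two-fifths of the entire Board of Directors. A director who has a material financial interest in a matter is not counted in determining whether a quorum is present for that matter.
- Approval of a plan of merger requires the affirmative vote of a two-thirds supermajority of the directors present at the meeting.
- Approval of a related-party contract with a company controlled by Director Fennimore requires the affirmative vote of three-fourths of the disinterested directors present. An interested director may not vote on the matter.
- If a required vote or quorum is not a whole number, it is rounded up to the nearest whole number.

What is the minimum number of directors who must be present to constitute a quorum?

2/5 of 13 = 5.20, rounded up to 6.

6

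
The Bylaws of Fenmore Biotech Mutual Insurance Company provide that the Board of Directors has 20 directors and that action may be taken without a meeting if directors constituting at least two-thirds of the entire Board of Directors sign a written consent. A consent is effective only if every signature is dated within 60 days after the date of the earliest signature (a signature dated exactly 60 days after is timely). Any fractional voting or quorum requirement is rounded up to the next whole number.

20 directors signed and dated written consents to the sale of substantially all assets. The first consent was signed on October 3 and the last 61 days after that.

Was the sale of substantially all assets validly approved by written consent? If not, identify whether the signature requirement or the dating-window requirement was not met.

Not effective — dating-window requirement not satisfied.

Signatures required: at least two-thirds of 20 — 2/3 of 20 = 13.33, rounded up to 14, so 14 needed; 20 signed. Sufficient.
Dating window: the latest signature is 61 days after the earliest; the limit is 60 days. Outside the window.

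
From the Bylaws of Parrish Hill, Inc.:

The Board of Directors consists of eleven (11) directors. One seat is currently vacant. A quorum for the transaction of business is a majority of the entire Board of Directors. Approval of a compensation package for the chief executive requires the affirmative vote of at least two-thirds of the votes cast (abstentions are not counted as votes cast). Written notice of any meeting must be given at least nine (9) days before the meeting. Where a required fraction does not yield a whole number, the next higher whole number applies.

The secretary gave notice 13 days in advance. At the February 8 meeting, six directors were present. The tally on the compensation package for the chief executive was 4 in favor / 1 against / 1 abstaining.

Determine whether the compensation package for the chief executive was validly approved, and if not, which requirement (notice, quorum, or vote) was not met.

Valid — all requirements satisfied.

Notice: 13 days given; 9 required (13 ≥ 9). Satisfied.
Quorum: 6 present; quorum is 6. Satisfied.
Vote: the compensation package for the chief executive requires two-thirds of the votes cast (6 present − 1 abstaining = 5). 2/3 of 5 = 3.33, rounded up to 4, so 4 affirmative votes are needed; 4 voted in favor. Satisfied.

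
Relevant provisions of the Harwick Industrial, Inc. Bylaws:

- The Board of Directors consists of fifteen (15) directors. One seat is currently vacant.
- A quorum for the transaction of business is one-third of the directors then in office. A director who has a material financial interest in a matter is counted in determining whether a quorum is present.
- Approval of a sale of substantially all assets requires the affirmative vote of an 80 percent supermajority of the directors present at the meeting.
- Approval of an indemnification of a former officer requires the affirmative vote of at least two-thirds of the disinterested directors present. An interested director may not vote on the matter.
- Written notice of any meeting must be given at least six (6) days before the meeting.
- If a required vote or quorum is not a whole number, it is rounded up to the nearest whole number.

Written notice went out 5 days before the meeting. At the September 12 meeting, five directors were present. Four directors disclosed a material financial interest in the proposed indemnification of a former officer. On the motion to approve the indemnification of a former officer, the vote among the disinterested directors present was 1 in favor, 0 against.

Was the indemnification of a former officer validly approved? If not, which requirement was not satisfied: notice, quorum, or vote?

Notice: 5 days given; 6 required (5 < 6). Not satisfied.
Quorum: 5 present (interested directors count toward quorum); quorum is 5. Satisfied.
Vote: the indemnification of a former officer requires two-thirds of the disinterested directors present (5 − 4 = 1). 2/3 of 1 = 0.67, rounded up to 1, so 1 affirmative vote is needed; 1 voted in favor. Satisfied.

Invalid — notice requirement not satisfied.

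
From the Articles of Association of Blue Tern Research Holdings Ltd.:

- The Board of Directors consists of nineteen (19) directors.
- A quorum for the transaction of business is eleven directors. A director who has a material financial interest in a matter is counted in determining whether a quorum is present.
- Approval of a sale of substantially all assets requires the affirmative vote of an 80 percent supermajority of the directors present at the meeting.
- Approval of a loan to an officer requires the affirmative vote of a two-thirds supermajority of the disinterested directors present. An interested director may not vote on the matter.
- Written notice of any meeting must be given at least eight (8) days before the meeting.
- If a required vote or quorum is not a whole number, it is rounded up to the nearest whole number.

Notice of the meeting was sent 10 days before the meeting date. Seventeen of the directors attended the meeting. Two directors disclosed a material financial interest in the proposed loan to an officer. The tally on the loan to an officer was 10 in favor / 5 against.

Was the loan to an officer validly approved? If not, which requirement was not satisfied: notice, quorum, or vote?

Notice: 10 days given; 8 required (10 ≥ 8). Satisfied.
Quorum: 17 present (interested directors count toward quorum); quorum is 11. Satisfied.
Vote: the loan to an officer requires two-thirds of the disinterested directors present (17 − 2 = 15). 2/3 of 15 = 10, so 10 affirmative votes are needed; 10 voted in favor. Satisfied.

Valid — all requirements satisfied.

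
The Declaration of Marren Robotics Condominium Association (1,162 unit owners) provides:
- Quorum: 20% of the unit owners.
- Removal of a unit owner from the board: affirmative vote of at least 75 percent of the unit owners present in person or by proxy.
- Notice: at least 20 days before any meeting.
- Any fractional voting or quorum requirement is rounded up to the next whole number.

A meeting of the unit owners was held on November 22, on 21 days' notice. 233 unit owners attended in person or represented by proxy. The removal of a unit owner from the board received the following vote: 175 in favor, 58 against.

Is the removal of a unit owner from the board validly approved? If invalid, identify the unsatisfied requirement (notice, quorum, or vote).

Notice: 21 days given; 20 required. Satisfied.
Quorum: 20% of 1,162 = 232.40, rounded up to 233; 233 present. Satisfied.
Vote: requires three-fourths of those present (233); 3/4 of 233 = 174.75, rounded up to 175, so 175 needed; 175 in favor. Satisfied.

Valid — all requirements satisfied.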